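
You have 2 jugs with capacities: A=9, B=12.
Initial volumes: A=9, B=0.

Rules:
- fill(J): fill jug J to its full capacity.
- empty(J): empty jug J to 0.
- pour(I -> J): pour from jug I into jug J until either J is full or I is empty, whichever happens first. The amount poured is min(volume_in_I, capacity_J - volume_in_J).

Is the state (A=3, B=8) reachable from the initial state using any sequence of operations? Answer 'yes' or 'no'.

Answer: no

Derivation:
BFS explored all 14 reachable states.
Reachable set includes: (0,0), (0,3), (0,6), (0,9), (0,12), (3,0), (3,12), (6,0), (6,12), (9,0), (9,3), (9,6) ...
Target (A=3, B=8) not in reachable set → no.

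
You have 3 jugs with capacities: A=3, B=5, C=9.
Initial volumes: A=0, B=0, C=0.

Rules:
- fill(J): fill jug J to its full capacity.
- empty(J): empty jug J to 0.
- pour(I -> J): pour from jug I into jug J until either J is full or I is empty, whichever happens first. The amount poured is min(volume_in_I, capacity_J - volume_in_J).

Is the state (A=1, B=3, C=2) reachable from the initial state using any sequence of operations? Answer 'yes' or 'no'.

Answer: no

Derivation:
BFS explored all 176 reachable states.
Reachable set includes: (0,0,0), (0,0,1), (0,0,2), (0,0,3), (0,0,4), (0,0,5), (0,0,6), (0,0,7), (0,0,8), (0,0,9), (0,1,0), (0,1,1) ...
Target (A=1, B=3, C=2) not in reachable set → no.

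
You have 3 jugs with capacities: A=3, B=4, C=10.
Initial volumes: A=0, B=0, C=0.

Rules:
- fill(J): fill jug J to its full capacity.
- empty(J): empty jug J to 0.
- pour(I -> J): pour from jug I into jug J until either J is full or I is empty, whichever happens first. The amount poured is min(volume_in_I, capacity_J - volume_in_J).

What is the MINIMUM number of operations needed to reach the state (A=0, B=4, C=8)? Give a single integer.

BFS from (A=0, B=0, C=0). One shortest path:
  1. fill(B) -> (A=0 B=4 C=0)
  2. pour(B -> C) -> (A=0 B=0 C=4)
  3. fill(B) -> (A=0 B=4 C=4)
  4. pour(B -> C) -> (A=0 B=0 C=8)
  5. fill(B) -> (A=0 B=4 C=8)
Reached target in 5 moves.

Answer: 5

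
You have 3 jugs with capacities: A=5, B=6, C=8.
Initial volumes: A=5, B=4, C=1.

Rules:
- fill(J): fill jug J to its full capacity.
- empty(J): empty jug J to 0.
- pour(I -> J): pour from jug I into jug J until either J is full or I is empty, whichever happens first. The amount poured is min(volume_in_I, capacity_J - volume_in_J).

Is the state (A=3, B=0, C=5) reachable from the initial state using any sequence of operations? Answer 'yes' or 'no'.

Answer: yes

Derivation:
BFS from (A=5, B=4, C=1):
  1. empty(C) -> (A=5 B=4 C=0)
  2. pour(A -> C) -> (A=0 B=4 C=5)
  3. fill(A) -> (A=5 B=4 C=5)
  4. pour(A -> B) -> (A=3 B=6 C=5)
  5. empty(B) -> (A=3 B=0 C=5)
Target reached → yes.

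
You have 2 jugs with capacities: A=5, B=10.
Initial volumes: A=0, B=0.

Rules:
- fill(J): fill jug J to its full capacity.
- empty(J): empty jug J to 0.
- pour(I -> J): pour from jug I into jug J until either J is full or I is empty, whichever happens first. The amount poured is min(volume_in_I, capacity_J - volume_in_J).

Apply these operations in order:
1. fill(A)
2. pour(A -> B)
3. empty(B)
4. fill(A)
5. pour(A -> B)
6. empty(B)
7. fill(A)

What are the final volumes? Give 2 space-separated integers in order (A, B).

Step 1: fill(A) -> (A=5 B=0)
Step 2: pour(A -> B) -> (A=0 B=5)
Step 3: empty(B) -> (A=0 B=0)
Step 4: fill(A) -> (A=5 B=0)
Step 5: pour(A -> B) -> (A=0 B=5)
Step 6: empty(B) -> (A=0 B=0)
Step 7: fill(A) -> (A=5 B=0)

Answer: 5 0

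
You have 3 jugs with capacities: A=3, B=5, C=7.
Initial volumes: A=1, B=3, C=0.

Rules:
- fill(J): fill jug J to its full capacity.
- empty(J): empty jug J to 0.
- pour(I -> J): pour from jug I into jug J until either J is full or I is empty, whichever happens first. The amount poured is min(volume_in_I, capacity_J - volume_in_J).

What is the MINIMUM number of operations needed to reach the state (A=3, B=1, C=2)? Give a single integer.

BFS from (A=1, B=3, C=0). One shortest path:
  1. fill(B) -> (A=1 B=5 C=0)
  2. pour(B -> C) -> (A=1 B=0 C=5)
  3. pour(A -> B) -> (A=0 B=1 C=5)
  4. pour(C -> A) -> (A=3 B=1 C=2)
Reached target in 4 moves.

Answer: 4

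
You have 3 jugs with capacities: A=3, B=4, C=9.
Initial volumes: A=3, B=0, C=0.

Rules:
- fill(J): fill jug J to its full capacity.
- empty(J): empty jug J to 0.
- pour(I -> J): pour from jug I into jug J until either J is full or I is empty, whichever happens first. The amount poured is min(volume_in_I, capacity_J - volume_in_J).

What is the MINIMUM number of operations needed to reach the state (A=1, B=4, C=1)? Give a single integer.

Answer: 7

Derivation:
BFS from (A=3, B=0, C=0). One shortest path:
  1. empty(A) -> (A=0 B=0 C=0)
  2. fill(C) -> (A=0 B=0 C=9)
  3. pour(C -> B) -> (A=0 B=4 C=5)
  4. pour(B -> A) -> (A=3 B=1 C=5)
  5. empty(A) -> (A=0 B=1 C=5)
  6. pour(B -> A) -> (A=1 B=0 C=5)
  7. pour(C -> B) -> (A=1 B=4 C=1)
Reached target in 7 moves.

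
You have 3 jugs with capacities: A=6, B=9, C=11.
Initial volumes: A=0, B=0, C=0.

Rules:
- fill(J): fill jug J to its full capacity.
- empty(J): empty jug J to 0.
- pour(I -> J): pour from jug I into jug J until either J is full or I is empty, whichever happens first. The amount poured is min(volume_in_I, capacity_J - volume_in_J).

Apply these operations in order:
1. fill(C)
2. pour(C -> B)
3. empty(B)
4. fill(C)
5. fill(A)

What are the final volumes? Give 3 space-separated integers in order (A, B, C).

Step 1: fill(C) -> (A=0 B=0 C=11)
Step 2: pour(C -> B) -> (A=0 B=9 C=2)
Step 3: empty(B) -> (A=0 B=0 C=2)
Step 4: fill(C) -> (A=0 B=0 C=11)
Step 5: fill(A) -> (A=6 B=0 C=11)

Answer: 6 0 11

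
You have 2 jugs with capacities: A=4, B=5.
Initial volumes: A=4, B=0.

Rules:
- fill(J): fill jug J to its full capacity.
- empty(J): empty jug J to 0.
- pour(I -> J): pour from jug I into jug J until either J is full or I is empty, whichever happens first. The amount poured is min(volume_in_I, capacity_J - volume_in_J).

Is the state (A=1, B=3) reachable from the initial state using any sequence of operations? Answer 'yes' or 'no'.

BFS explored all 18 reachable states.
Reachable set includes: (0,0), (0,1), (0,2), (0,3), (0,4), (0,5), (1,0), (1,5), (2,0), (2,5), (3,0), (3,5) ...
Target (A=1, B=3) not in reachable set → no.

Answer: no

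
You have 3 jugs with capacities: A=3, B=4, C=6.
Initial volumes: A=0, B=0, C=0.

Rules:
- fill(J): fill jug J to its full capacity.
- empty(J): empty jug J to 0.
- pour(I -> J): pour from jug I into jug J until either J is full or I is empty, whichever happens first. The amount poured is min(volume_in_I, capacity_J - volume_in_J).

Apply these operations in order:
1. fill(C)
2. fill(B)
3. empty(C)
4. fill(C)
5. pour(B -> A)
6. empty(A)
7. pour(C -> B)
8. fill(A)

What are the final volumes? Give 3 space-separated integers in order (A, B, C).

Answer: 3 4 3

Derivation:
Step 1: fill(C) -> (A=0 B=0 C=6)
Step 2: fill(B) -> (A=0 B=4 C=6)
Step 3: empty(C) -> (A=0 B=4 C=0)
Step 4: fill(C) -> (A=0 B=4 C=6)
Step 5: pour(B -> A) -> (A=3 B=1 C=6)
Step 6: empty(A) -> (A=0 B=1 C=6)
Step 7: pour(C -> B) -> (A=0 B=4 C=3)
Step 8: fill(A) -> (A=3 B=4 C=3)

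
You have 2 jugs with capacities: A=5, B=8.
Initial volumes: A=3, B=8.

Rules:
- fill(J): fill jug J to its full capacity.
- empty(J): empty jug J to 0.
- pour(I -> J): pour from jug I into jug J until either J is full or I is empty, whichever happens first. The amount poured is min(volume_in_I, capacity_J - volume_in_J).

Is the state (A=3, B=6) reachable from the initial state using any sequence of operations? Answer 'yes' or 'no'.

Answer: no

Derivation:
BFS explored all 26 reachable states.
Reachable set includes: (0,0), (0,1), (0,2), (0,3), (0,4), (0,5), (0,6), (0,7), (0,8), (1,0), (1,8), (2,0) ...
Target (A=3, B=6) not in reachable set → no.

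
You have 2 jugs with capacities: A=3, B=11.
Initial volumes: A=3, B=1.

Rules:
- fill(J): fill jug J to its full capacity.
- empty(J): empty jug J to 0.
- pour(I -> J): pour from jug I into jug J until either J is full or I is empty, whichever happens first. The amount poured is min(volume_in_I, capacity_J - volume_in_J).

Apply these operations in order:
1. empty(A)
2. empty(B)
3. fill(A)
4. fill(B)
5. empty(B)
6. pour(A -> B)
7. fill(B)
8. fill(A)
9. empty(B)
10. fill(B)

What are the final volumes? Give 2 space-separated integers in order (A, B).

Step 1: empty(A) -> (A=0 B=1)
Step 2: empty(B) -> (A=0 B=0)
Step 3: fill(A) -> (A=3 B=0)
Step 4: fill(B) -> (A=3 B=11)
Step 5: empty(B) -> (A=3 B=0)
Step 6: pour(A -> B) -> (A=0 B=3)
Step 7: fill(B) -> (A=0 B=11)
Step 8: fill(A) -> (A=3 B=11)
Step 9: empty(B) -> (A=3 B=0)
Step 10: fill(B) -> (A=3 B=11)

Answer: 3 11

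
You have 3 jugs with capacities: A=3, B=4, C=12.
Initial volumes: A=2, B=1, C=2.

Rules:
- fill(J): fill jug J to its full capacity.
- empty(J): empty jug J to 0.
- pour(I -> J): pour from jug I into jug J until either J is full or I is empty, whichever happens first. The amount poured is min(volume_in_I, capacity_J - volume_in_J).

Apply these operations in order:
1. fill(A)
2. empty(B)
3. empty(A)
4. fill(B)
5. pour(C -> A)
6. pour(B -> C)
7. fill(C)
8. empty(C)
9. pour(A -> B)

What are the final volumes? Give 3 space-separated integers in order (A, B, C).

Step 1: fill(A) -> (A=3 B=1 C=2)
Step 2: empty(B) -> (A=3 B=0 C=2)
Step 3: empty(A) -> (A=0 B=0 C=2)
Step 4: fill(B) -> (A=0 B=4 C=2)
Step 5: pour(C -> A) -> (A=2 B=4 C=0)
Step 6: pour(B -> C) -> (A=2 B=0 C=4)
Step 7: fill(C) -> (A=2 B=0 C=12)
Step 8: empty(C) -> (A=2 B=0 C=0)
Step 9: pour(A -> B) -> (A=0 B=2 C=0)

Answer: 0 2 0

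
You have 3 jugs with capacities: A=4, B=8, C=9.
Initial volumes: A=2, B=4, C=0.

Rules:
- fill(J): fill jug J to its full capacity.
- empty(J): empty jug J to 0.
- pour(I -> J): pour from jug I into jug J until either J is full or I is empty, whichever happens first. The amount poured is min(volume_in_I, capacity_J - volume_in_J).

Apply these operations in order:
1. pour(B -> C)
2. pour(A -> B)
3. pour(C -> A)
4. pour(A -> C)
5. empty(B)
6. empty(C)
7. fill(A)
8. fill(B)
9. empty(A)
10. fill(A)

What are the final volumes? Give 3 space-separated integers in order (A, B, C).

Answer: 4 8 0

Derivation:
Step 1: pour(B -> C) -> (A=2 B=0 C=4)
Step 2: pour(A -> B) -> (A=0 B=2 C=4)
Step 3: pour(C -> A) -> (A=4 B=2 C=0)
Step 4: pour(A -> C) -> (A=0 B=2 C=4)
Step 5: empty(B) -> (A=0 B=0 C=4)
Step 6: empty(C) -> (A=0 B=0 C=0)
Step 7: fill(A) -> (A=4 B=0 C=0)
Step 8: fill(B) -> (A=4 B=8 C=0)
Step 9: empty(A) -> (A=0 B=8 C=0)
Step 10: fill(A) -> (A=4 B=8 C=0)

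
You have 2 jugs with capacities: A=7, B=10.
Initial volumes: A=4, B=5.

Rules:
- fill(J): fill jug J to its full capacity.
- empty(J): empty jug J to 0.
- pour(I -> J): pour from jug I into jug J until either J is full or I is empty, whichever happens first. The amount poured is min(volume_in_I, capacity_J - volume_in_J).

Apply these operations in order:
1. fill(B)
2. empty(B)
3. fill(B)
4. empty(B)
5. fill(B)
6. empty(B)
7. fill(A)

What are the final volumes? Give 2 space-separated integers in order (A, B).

Answer: 7 0

Derivation:
Step 1: fill(B) -> (A=4 B=10)
Step 2: empty(B) -> (A=4 B=0)
Step 3: fill(B) -> (A=4 B=10)
Step 4: empty(B) -> (A=4 B=0)
Step 5: fill(B) -> (A=4 B=10)
Step 6: empty(B) -> (A=4 B=0)
Step 7: fill(A) -> (A=7 B=0)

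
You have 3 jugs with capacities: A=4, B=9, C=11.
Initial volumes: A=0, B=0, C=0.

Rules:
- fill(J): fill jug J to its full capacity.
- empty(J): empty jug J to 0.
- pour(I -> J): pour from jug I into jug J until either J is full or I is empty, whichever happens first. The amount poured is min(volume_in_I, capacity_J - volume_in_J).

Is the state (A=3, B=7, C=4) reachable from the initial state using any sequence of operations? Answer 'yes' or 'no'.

Answer: no

Derivation:
BFS explored all 360 reachable states.
Reachable set includes: (0,0,0), (0,0,1), (0,0,2), (0,0,3), (0,0,4), (0,0,5), (0,0,6), (0,0,7), (0,0,8), (0,0,9), (0,0,10), (0,0,11) ...
Target (A=3, B=7, C=4) not in reachable set → no.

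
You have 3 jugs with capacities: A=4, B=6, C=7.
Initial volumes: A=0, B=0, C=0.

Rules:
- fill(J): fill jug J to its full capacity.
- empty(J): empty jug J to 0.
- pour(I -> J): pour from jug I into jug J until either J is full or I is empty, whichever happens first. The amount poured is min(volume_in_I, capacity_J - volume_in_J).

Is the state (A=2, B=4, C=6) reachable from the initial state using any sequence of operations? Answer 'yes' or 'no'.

BFS explored all 190 reachable states.
Reachable set includes: (0,0,0), (0,0,1), (0,0,2), (0,0,3), (0,0,4), (0,0,5), (0,0,6), (0,0,7), (0,1,0), (0,1,1), (0,1,2), (0,1,3) ...
Target (A=2, B=4, C=6) not in reachable set → no.

Answer: no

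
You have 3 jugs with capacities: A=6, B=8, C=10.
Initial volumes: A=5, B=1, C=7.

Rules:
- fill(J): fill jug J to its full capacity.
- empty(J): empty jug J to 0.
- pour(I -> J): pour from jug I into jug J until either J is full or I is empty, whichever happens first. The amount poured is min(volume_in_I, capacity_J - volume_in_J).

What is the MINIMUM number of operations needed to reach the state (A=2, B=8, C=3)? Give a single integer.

Answer: 2

Derivation:
BFS from (A=5, B=1, C=7). One shortest path:
  1. pour(A -> C) -> (A=2 B=1 C=10)
  2. pour(C -> B) -> (A=2 B=8 C=3)
Reached target in 2 moves.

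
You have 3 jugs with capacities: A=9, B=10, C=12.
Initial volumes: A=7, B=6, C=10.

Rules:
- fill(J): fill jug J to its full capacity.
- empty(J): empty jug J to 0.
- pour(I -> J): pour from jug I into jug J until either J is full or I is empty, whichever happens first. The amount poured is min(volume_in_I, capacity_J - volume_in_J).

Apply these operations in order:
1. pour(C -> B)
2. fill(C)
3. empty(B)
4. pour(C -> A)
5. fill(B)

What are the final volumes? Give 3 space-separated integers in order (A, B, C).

Answer: 9 10 10

Derivation:
Step 1: pour(C -> B) -> (A=7 B=10 C=6)
Step 2: fill(C) -> (A=7 B=10 C=12)
Step 3: empty(B) -> (A=7 B=0 C=12)
Step 4: pour(C -> A) -> (A=9 B=0 C=10)
Step 5: fill(B) -> (A=9 B=10 C=10)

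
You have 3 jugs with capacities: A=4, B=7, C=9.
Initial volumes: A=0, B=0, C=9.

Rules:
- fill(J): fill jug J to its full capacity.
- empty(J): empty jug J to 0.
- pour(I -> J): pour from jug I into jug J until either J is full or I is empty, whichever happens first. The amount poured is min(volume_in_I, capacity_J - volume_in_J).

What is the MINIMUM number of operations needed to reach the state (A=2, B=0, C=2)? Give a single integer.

Answer: 6

Derivation:
BFS from (A=0, B=0, C=9). One shortest path:
  1. pour(C -> B) -> (A=0 B=7 C=2)
  2. empty(B) -> (A=0 B=0 C=2)
  3. pour(C -> A) -> (A=2 B=0 C=0)
  4. fill(C) -> (A=2 B=0 C=9)
  5. pour(C -> B) -> (A=2 B=7 C=2)
  6. empty(B) -> (A=2 B=0 C=2)
Reached target in 6 moves.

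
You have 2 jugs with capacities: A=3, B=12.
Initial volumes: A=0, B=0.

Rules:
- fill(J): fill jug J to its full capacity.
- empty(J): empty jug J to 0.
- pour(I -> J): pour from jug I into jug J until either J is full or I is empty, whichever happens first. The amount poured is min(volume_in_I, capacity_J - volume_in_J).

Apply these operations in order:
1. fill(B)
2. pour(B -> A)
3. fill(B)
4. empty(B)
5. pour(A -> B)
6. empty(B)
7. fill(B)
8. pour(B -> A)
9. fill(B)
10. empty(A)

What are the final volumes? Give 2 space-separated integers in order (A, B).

Step 1: fill(B) -> (A=0 B=12)
Step 2: pour(B -> A) -> (A=3 B=9)
Step 3: fill(B) -> (A=3 B=12)
Step 4: empty(B) -> (A=3 B=0)
Step 5: pour(A -> B) -> (A=0 B=3)
Step 6: empty(B) -> (A=0 B=0)
Step 7: fill(B) -> (A=0 B=12)
Step 8: pour(B -> A) -> (A=3 B=9)
Step 9: fill(B) -> (A=3 B=12)
Step 10: empty(A) -> (A=0 B=12)

Answer: 0 12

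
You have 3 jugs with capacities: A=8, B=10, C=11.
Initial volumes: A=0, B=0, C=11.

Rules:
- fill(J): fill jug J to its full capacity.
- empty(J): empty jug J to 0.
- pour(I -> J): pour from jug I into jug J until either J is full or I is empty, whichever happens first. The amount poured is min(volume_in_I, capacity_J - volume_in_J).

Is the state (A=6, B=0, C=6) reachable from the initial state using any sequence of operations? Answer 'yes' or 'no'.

BFS from (A=0, B=0, C=11):
  1. pour(C -> A) -> (A=8 B=0 C=3)
  2. pour(A -> B) -> (A=0 B=8 C=3)
  3. pour(C -> A) -> (A=3 B=8 C=0)
  4. fill(C) -> (A=3 B=8 C=11)
  5. pour(C -> A) -> (A=8 B=8 C=6)
  6. pour(A -> B) -> (A=6 B=10 C=6)
  7. empty(B) -> (A=6 B=0 C=6)
Target reached → yes.

Answer: yes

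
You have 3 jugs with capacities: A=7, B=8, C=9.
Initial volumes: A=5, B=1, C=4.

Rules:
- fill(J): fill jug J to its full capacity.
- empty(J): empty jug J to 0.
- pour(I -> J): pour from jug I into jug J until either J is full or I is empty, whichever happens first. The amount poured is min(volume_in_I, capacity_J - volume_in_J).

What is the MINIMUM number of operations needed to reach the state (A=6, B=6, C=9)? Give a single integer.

BFS from (A=5, B=1, C=4). One shortest path:
  1. fill(B) -> (A=5 B=8 C=4)
  2. empty(C) -> (A=5 B=8 C=0)
  3. pour(B -> C) -> (A=5 B=0 C=8)
  4. fill(B) -> (A=5 B=8 C=8)
  5. pour(B -> A) -> (A=7 B=6 C=8)
  6. pour(A -> C) -> (A=6 B=6 C=9)
Reached target in 6 moves.

Answer: 6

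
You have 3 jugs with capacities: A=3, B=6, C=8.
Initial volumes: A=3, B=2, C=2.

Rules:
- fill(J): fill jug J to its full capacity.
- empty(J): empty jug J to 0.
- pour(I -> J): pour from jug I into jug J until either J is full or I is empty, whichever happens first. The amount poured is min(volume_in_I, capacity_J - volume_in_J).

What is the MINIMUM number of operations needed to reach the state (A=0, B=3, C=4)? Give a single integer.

Answer: 2

Derivation:
BFS from (A=3, B=2, C=2). One shortest path:
  1. pour(B -> C) -> (A=3 B=0 C=4)
  2. pour(A -> B) -> (A=0 B=3 C=4)
Reached target in 2 moves.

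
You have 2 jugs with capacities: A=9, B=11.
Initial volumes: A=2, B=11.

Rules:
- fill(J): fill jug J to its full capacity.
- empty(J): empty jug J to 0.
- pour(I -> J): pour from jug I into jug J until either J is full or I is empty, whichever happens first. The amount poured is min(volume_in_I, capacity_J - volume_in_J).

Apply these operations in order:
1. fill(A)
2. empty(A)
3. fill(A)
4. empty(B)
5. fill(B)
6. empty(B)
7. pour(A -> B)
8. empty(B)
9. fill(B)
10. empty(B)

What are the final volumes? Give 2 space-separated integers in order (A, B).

Answer: 0 0

Derivation:
Step 1: fill(A) -> (A=9 B=11)
Step 2: empty(A) -> (A=0 B=11)
Step 3: fill(A) -> (A=9 B=11)
Step 4: empty(B) -> (A=9 B=0)
Step 5: fill(B) -> (A=9 B=11)
Step 6: empty(B) -> (A=9 B=0)
Step 7: pour(A -> B) -> (A=0 B=9)
Step 8: empty(B) -> (A=0 B=0)
Step 9: fill(B) -> (A=0 B=11)
Step 10: empty(B) -> (A=0 B=0)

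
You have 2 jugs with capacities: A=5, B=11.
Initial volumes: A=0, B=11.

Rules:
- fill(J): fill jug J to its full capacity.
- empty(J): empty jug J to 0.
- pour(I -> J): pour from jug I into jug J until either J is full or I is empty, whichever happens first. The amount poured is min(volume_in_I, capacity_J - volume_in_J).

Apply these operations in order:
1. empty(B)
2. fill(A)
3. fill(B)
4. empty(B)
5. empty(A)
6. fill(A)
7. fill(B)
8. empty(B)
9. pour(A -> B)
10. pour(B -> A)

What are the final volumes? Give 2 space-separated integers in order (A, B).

Answer: 5 0

Derivation:
Step 1: empty(B) -> (A=0 B=0)
Step 2: fill(A) -> (A=5 B=0)
Step 3: fill(B) -> (A=5 B=11)
Step 4: empty(B) -> (A=5 B=0)
Step 5: empty(A) -> (A=0 B=0)
Step 6: fill(A) -> (A=5 B=0)
Step 7: fill(B) -> (A=5 B=11)
Step 8: empty(B) -> (A=5 B=0)
Step 9: pour(A -> B) -> (A=0 B=5)
Step 10: pour(B -> A) -> (A=5 B=0)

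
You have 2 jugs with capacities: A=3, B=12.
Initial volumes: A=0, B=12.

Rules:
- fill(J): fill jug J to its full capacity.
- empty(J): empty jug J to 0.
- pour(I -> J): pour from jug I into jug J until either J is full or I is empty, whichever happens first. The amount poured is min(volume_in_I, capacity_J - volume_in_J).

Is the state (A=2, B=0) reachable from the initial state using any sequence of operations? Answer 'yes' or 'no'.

BFS explored all 10 reachable states.
Reachable set includes: (0,0), (0,3), (0,6), (0,9), (0,12), (3,0), (3,3), (3,6), (3,9), (3,12)
Target (A=2, B=0) not in reachable set → no.

Answer: no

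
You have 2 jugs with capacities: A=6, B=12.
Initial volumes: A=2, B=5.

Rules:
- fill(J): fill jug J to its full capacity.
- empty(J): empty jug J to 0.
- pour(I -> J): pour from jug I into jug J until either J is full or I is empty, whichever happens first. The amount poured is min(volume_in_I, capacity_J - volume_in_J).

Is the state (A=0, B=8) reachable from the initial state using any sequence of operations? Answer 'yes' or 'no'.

BFS from (A=2, B=5):
  1. fill(B) -> (A=2 B=12)
  2. pour(B -> A) -> (A=6 B=8)
  3. empty(A) -> (A=0 B=8)
Target reached → yes.

Answer: yes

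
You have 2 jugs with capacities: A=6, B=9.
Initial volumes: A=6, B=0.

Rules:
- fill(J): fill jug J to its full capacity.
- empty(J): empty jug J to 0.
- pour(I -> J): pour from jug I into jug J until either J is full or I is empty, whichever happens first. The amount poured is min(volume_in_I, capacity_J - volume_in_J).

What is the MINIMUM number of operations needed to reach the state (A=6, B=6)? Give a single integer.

Answer: 2

Derivation:
BFS from (A=6, B=0). One shortest path:
  1. pour(A -> B) -> (A=0 B=6)
  2. fill(A) -> (A=6 B=6)
Reached target in 2 moves.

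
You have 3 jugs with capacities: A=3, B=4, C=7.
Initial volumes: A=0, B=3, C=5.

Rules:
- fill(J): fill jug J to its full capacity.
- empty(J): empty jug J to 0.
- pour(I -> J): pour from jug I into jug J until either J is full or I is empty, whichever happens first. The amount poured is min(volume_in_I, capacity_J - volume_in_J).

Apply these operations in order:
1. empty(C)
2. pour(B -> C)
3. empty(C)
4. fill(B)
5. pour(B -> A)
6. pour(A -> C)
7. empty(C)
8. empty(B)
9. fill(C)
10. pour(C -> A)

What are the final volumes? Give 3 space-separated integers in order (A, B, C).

Answer: 3 0 4

Derivation:
Step 1: empty(C) -> (A=0 B=3 C=0)
Step 2: pour(B -> C) -> (A=0 B=0 C=3)
Step 3: empty(C) -> (A=0 B=0 C=0)
Step 4: fill(B) -> (A=0 B=4 C=0)
Step 5: pour(B -> A) -> (A=3 B=1 C=0)
Step 6: pour(A -> C) -> (A=0 B=1 C=3)
Step 7: empty(C) -> (A=0 B=1 C=0)
Step 8: empty(B) -> (A=0 B=0 C=0)
Step 9: fill(C) -> (A=0 B=0 C=7)
Step 10: pour(C -> A) -> (A=3 B=0 C=4)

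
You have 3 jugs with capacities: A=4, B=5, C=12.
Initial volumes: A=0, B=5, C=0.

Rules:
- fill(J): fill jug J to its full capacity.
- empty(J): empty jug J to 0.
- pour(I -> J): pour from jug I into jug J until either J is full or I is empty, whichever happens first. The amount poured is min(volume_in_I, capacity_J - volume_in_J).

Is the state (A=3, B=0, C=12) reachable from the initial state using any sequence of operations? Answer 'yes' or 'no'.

BFS from (A=0, B=5, C=0):
  1. pour(B -> C) -> (A=0 B=0 C=5)
  2. fill(B) -> (A=0 B=5 C=5)
  3. pour(B -> C) -> (A=0 B=0 C=10)
  4. fill(B) -> (A=0 B=5 C=10)
  5. pour(B -> C) -> (A=0 B=3 C=12)
  6. pour(B -> A) -> (A=3 B=0 C=12)
Target reached → yes.

Answer: yes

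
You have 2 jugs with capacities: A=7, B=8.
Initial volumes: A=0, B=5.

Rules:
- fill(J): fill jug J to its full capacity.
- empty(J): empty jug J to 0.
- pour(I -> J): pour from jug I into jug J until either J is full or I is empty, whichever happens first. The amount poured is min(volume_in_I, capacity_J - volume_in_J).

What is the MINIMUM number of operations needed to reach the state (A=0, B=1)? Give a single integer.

Answer: 3

Derivation:
BFS from (A=0, B=5). One shortest path:
  1. fill(B) -> (A=0 B=8)
  2. pour(B -> A) -> (A=7 B=1)
  3. empty(A) -> (A=0 B=1)
Reached target in 3 moves.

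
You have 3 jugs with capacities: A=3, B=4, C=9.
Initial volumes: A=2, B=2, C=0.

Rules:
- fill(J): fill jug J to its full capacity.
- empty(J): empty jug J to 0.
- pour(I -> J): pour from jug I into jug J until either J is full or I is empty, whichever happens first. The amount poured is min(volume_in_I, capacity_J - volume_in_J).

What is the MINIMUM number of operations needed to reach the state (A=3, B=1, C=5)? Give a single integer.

Answer: 5

Derivation:
BFS from (A=2, B=2, C=0). One shortest path:
  1. fill(A) -> (A=3 B=2 C=0)
  2. pour(A -> C) -> (A=0 B=2 C=3)
  3. pour(B -> C) -> (A=0 B=0 C=5)
  4. fill(B) -> (A=0 B=4 C=5)
  5. pour(B -> A) -> (A=3 B=1 C=5)
Reached target in 5 moves.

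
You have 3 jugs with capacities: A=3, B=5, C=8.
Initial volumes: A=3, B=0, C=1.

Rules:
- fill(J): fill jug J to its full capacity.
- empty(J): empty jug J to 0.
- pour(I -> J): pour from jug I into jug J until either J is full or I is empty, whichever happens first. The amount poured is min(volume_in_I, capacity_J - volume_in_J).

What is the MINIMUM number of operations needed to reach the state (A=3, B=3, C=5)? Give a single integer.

BFS from (A=3, B=0, C=1). One shortest path:
  1. fill(C) -> (A=3 B=0 C=8)
  2. pour(A -> B) -> (A=0 B=3 C=8)
  3. pour(C -> A) -> (A=3 B=3 C=5)
Reached target in 3 moves.

Answer: 3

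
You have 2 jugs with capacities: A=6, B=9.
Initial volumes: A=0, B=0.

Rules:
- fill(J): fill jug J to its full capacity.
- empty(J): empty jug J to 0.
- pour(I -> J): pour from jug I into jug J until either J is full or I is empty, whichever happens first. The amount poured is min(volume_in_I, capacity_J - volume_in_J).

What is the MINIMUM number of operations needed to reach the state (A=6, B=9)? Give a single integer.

Answer: 2

Derivation:
BFS from (A=0, B=0). One shortest path:
  1. fill(A) -> (A=6 B=0)
  2. fill(B) -> (A=6 B=9)
Reached target in 2 moves.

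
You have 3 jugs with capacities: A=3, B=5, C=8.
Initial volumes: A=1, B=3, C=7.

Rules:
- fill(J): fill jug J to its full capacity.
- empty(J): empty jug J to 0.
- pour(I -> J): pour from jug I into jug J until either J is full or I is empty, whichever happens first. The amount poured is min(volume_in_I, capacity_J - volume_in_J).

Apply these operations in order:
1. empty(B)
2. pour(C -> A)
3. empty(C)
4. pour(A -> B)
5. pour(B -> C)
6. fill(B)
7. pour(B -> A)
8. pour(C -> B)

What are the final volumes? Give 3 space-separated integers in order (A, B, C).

Answer: 3 5 0

Derivation:
Step 1: empty(B) -> (A=1 B=0 C=7)
Step 2: pour(C -> A) -> (A=3 B=0 C=5)
Step 3: empty(C) -> (A=3 B=0 C=0)
Step 4: pour(A -> B) -> (A=0 B=3 C=0)
Step 5: pour(B -> C) -> (A=0 B=0 C=3)
Step 6: fill(B) -> (A=0 B=5 C=3)
Step 7: pour(B -> A) -> (A=3 B=2 C=3)
Step 8: pour(C -> B) -> (A=3 B=5 C=0)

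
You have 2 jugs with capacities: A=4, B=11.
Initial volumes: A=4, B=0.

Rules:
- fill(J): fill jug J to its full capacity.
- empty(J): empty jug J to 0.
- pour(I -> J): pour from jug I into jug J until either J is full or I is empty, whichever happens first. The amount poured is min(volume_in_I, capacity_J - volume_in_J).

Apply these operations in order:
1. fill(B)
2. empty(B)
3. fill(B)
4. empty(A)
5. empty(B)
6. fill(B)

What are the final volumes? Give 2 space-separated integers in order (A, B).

Answer: 0 11

Derivation:
Step 1: fill(B) -> (A=4 B=11)
Step 2: empty(B) -> (A=4 B=0)
Step 3: fill(B) -> (A=4 B=11)
Step 4: empty(A) -> (A=0 B=11)
Step 5: empty(B) -> (A=0 B=0)
Step 6: fill(B) -> (A=0 B=11)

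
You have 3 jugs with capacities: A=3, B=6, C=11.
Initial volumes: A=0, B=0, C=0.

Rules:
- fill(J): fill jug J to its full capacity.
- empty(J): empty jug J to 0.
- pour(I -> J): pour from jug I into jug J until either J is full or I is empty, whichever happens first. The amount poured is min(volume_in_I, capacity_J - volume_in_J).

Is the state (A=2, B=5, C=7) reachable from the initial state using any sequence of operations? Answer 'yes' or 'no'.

Answer: no

Derivation:
BFS explored all 236 reachable states.
Reachable set includes: (0,0,0), (0,0,1), (0,0,2), (0,0,3), (0,0,4), (0,0,5), (0,0,6), (0,0,7), (0,0,8), (0,0,9), (0,0,10), (0,0,11) ...
Target (A=2, B=5, C=7) not in reachable set → no.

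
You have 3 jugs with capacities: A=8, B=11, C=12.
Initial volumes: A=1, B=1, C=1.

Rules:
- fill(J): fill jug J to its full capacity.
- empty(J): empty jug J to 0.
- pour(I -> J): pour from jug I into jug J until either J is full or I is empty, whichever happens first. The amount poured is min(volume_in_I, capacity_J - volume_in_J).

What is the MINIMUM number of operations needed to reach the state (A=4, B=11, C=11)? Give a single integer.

BFS from (A=1, B=1, C=1). One shortest path:
  1. pour(C -> A) -> (A=2 B=1 C=0)
  2. fill(C) -> (A=2 B=1 C=12)
  3. pour(C -> B) -> (A=2 B=11 C=2)
  4. pour(C -> A) -> (A=4 B=11 C=0)
  5. pour(B -> C) -> (A=4 B=0 C=11)
  6. fill(B) -> (A=4 B=11 C=11)
Reached target in 6 moves.

Answer: 6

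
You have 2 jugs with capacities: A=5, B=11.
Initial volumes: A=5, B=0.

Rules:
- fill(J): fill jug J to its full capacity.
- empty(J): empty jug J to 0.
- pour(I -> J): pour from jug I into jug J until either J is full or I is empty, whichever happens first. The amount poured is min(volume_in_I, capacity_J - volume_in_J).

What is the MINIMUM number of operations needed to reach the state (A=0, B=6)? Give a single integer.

BFS from (A=5, B=0). One shortest path:
  1. empty(A) -> (A=0 B=0)
  2. fill(B) -> (A=0 B=11)
  3. pour(B -> A) -> (A=5 B=6)
  4. empty(A) -> (A=0 B=6)
Reached target in 4 moves.

Answer: 4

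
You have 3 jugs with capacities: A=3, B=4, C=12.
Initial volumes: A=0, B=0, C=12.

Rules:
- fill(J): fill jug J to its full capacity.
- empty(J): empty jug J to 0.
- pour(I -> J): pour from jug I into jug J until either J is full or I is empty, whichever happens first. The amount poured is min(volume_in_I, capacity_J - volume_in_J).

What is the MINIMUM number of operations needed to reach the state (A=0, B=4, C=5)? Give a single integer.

BFS from (A=0, B=0, C=12). One shortest path:
  1. pour(C -> A) -> (A=3 B=0 C=9)
  2. empty(A) -> (A=0 B=0 C=9)
  3. pour(C -> B) -> (A=0 B=4 C=5)
Reached target in 3 moves.

Answer: 3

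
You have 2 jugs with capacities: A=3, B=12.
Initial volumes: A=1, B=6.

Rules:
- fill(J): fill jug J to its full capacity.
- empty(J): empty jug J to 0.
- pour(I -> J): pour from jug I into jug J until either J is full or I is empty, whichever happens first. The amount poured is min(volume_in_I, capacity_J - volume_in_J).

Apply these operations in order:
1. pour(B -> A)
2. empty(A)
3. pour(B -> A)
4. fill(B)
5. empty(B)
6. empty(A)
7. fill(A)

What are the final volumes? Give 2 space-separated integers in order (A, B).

Step 1: pour(B -> A) -> (A=3 B=4)
Step 2: empty(A) -> (A=0 B=4)
Step 3: pour(B -> A) -> (A=3 B=1)
Step 4: fill(B) -> (A=3 B=12)
Step 5: empty(B) -> (A=3 B=0)
Step 6: empty(A) -> (A=0 B=0)
Step 7: fill(A) -> (A=3 B=0)

Answer: 3 0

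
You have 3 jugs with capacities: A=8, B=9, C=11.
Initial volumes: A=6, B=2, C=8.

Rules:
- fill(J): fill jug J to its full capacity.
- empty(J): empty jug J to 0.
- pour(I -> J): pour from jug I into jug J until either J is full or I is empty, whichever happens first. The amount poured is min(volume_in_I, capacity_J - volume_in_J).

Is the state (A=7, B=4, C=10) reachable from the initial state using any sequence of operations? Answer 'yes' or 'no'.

BFS explored all 521 reachable states.
Reachable set includes: (0,0,0), (0,0,1), (0,0,2), (0,0,3), (0,0,4), (0,0,5), (0,0,6), (0,0,7), (0,0,8), (0,0,9), (0,0,10), (0,0,11) ...
Target (A=7, B=4, C=10) not in reachable set → no.

Answer: no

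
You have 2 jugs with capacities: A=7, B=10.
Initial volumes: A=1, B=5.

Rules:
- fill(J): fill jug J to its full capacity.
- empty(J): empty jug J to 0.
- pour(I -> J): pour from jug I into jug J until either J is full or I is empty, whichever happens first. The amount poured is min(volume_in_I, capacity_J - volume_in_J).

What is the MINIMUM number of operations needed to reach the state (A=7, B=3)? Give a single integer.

Answer: 3

Derivation:
BFS from (A=1, B=5). One shortest path:
  1. empty(A) -> (A=0 B=5)
  2. fill(B) -> (A=0 B=10)
  3. pour(B -> A) -> (A=7 B=3)
Reached target in 3 moves.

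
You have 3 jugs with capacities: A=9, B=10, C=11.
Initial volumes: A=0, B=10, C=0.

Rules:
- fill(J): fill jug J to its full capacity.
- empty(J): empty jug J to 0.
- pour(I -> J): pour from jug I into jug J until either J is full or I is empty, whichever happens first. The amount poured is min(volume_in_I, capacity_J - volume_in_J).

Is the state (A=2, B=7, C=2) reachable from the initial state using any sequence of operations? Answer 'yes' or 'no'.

Answer: no

Derivation:
BFS explored all 600 reachable states.
Reachable set includes: (0,0,0), (0,0,1), (0,0,2), (0,0,3), (0,0,4), (0,0,5), (0,0,6), (0,0,7), (0,0,8), (0,0,9), (0,0,10), (0,0,11) ...
Target (A=2, B=7, C=2) not in reachable set → no.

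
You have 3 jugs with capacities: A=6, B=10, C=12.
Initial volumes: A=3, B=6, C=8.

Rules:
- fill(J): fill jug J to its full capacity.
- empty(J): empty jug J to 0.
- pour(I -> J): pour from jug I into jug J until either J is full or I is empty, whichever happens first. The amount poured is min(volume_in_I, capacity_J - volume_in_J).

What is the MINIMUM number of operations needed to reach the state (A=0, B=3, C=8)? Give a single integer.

Answer: 2

Derivation:
BFS from (A=3, B=6, C=8). One shortest path:
  1. empty(B) -> (A=3 B=0 C=8)
  2. pour(A -> B) -> (A=0 B=3 C=8)
Reached target in 2 moves.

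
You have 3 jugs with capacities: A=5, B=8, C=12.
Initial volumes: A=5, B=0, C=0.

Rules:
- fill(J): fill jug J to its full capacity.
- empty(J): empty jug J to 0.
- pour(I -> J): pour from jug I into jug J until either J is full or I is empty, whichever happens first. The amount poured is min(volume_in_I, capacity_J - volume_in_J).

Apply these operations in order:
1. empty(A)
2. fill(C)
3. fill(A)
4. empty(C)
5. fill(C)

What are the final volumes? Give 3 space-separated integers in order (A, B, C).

Answer: 5 0 12

Derivation:
Step 1: empty(A) -> (A=0 B=0 C=0)
Step 2: fill(C) -> (A=0 B=0 C=12)
Step 3: fill(A) -> (A=5 B=0 C=12)
Step 4: empty(C) -> (A=5 B=0 C=0)
Step 5: fill(C) -> (A=5 B=0 C=12)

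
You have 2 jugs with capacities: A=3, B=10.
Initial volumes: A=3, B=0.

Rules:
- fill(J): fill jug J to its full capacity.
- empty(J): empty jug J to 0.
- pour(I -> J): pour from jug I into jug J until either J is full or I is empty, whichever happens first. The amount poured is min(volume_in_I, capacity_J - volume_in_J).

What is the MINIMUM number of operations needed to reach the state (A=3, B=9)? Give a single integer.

BFS from (A=3, B=0). One shortest path:
  1. pour(A -> B) -> (A=0 B=3)
  2. fill(A) -> (A=3 B=3)
  3. pour(A -> B) -> (A=0 B=6)
  4. fill(A) -> (A=3 B=6)
  5. pour(A -> B) -> (A=0 B=9)
  6. fill(A) -> (A=3 B=9)
Reached target in 6 moves.

Answer: 6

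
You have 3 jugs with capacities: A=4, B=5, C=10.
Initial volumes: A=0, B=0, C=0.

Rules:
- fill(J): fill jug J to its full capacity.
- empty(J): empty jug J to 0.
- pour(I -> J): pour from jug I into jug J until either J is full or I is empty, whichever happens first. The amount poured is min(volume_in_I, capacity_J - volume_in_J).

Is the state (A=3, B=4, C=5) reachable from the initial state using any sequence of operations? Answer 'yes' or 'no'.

Answer: no

Derivation:
BFS explored all 222 reachable states.
Reachable set includes: (0,0,0), (0,0,1), (0,0,2), (0,0,3), (0,0,4), (0,0,5), (0,0,6), (0,0,7), (0,0,8), (0,0,9), (0,0,10), (0,1,0) ...
Target (A=3, B=4, C=5) not in reachable set → no.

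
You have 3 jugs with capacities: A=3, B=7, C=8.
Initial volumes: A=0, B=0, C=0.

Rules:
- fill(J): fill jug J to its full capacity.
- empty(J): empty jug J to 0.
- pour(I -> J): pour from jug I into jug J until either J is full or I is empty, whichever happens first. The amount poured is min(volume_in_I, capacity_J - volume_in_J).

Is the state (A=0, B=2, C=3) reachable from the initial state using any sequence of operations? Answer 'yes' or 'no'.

Answer: yes

Derivation:
BFS from (A=0, B=0, C=0):
  1. fill(C) -> (A=0 B=0 C=8)
  2. pour(C -> A) -> (A=3 B=0 C=5)
  3. empty(A) -> (A=0 B=0 C=5)
  4. pour(C -> A) -> (A=3 B=0 C=2)
  5. pour(C -> B) -> (A=3 B=2 C=0)
  6. pour(A -> C) -> (A=0 B=2 C=3)
Target reached → yes.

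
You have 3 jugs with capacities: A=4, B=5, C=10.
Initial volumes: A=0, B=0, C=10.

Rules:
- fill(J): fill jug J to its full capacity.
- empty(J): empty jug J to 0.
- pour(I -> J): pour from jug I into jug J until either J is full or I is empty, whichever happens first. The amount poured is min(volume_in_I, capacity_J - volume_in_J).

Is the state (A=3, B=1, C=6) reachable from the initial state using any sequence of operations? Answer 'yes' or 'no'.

Answer: no

Derivation:
BFS explored all 222 reachable states.
Reachable set includes: (0,0,0), (0,0,1), (0,0,2), (0,0,3), (0,0,4), (0,0,5), (0,0,6), (0,0,7), (0,0,8), (0,0,9), (0,0,10), (0,1,0) ...
Target (A=3, B=1, C=6) not in reachable set → no.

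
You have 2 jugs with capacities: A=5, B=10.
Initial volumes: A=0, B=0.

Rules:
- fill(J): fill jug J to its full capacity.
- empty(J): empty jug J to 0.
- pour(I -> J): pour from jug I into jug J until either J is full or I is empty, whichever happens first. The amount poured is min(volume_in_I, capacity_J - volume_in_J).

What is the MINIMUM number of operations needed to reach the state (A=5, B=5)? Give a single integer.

BFS from (A=0, B=0). One shortest path:
  1. fill(B) -> (A=0 B=10)
  2. pour(B -> A) -> (A=5 B=5)
Reached target in 2 moves.

Answer: 2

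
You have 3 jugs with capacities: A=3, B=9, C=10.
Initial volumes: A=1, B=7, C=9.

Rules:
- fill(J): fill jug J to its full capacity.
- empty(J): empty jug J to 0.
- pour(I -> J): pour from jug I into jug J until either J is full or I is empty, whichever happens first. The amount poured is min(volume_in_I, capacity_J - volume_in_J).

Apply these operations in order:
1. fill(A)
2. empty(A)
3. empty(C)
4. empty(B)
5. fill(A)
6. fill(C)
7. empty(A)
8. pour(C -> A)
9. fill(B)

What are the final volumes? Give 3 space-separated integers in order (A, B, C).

Step 1: fill(A) -> (A=3 B=7 C=9)
Step 2: empty(A) -> (A=0 B=7 C=9)
Step 3: empty(C) -> (A=0 B=7 C=0)
Step 4: empty(B) -> (A=0 B=0 C=0)
Step 5: fill(A) -> (A=3 B=0 C=0)
Step 6: fill(C) -> (A=3 B=0 C=10)
Step 7: empty(A) -> (A=0 B=0 C=10)
Step 8: pour(C -> A) -> (A=3 B=0 C=7)
Step 9: fill(B) -> (A=3 B=9 C=7)

Answer: 3 9 7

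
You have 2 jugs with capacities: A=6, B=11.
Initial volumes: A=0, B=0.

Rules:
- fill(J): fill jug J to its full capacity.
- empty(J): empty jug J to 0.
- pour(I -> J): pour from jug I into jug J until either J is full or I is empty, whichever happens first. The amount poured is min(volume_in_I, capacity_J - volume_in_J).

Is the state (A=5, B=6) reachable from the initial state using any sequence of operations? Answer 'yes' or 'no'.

BFS explored all 34 reachable states.
Reachable set includes: (0,0), (0,1), (0,2), (0,3), (0,4), (0,5), (0,6), (0,7), (0,8), (0,9), (0,10), (0,11) ...
Target (A=5, B=6) not in reachable set → no.

Answer: no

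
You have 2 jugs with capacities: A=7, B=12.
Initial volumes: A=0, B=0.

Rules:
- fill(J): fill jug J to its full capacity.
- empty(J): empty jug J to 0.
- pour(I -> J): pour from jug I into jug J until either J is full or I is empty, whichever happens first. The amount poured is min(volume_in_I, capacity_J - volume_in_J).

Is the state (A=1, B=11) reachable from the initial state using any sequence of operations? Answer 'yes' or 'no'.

BFS explored all 38 reachable states.
Reachable set includes: (0,0), (0,1), (0,2), (0,3), (0,4), (0,5), (0,6), (0,7), (0,8), (0,9), (0,10), (0,11) ...
Target (A=1, B=11) not in reachable set → no.

Answer: no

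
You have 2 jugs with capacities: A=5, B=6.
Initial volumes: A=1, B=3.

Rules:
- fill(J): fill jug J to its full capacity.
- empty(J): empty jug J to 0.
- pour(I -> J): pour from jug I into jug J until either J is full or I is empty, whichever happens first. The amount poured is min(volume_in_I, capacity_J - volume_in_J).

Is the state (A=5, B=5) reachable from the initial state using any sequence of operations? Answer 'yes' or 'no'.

Answer: yes

Derivation:
BFS from (A=1, B=3):
  1. pour(B -> A) -> (A=4 B=0)
  2. fill(B) -> (A=4 B=6)
  3. pour(B -> A) -> (A=5 B=5)
Target reached → yes.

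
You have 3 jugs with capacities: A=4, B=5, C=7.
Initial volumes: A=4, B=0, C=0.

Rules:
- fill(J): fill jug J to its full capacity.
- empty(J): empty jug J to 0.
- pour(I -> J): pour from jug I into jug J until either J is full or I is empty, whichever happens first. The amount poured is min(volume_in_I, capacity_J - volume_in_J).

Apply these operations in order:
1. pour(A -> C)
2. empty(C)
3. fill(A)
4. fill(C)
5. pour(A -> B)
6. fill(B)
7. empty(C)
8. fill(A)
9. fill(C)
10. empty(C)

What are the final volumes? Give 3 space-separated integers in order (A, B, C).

Answer: 4 5 0

Derivation:
Step 1: pour(A -> C) -> (A=0 B=0 C=4)
Step 2: empty(C) -> (A=0 B=0 C=0)
Step 3: fill(A) -> (A=4 B=0 C=0)
Step 4: fill(C) -> (A=4 B=0 C=7)
Step 5: pour(A -> B) -> (A=0 B=4 C=7)
Step 6: fill(B) -> (A=0 B=5 C=7)
Step 7: empty(C) -> (A=0 B=5 C=0)
Step 8: fill(A) -> (A=4 B=5 C=0)
Step 9: fill(C) -> (A=4 B=5 C=7)
Step 10: empty(C) -> (A=4 B=5 C=0)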